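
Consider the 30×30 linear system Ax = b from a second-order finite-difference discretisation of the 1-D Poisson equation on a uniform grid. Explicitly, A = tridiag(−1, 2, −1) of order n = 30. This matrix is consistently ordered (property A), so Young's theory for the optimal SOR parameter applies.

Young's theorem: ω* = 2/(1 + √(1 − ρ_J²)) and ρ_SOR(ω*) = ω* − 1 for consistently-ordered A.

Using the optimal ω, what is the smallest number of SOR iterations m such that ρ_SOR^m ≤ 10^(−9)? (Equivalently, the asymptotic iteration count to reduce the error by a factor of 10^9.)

½·tridiag(1,0,1) at n=30: λ_k = cos(kπ/31); max |λ| at k=1 ⇒ ρ_J = cos(π/31) ≈ 0.9948693.
√(1 − cos²(π/31)) = sin(π/31) ≈ 0.1011683.
ω* = 2/(1+0.1011683) = 1.8162528
Hence ρ(B_{ω*}) = 1.8162528 − 1 = 0.8162528.
(0.8162528)^m ≤ 10^{−9}  ⇒  m·ln(0.8162528) ≤ −9·ln10  ⇒  m ≥ 102.070  ⇒  m = 103

m = 103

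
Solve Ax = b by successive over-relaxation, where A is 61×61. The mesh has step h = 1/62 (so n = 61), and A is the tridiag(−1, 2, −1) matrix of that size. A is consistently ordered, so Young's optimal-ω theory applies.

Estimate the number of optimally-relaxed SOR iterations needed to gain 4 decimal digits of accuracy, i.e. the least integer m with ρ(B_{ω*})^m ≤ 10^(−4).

m = 91

½·tridiag(1,0,1) at n=61: λ_k = cos(kπ/62); max |λ| at k=1 ⇒ ρ_J = cos(π/62) ≈ 0.9987165.
√(1−ρ_J²) = |sin(π/62)| = 0.0506492
Young: ω* = 2/(1+√(1−ρ_J²)) = 2/(1+0.0506492) = 2/1.0506492 = 1.9035849.
At ω = 1.9035849 every |λ(B_ω)| = ω−1, so ρ_SOR = 0.9035849.
ρ_SOR^m ≤ 10^(−4) ⇔ m ≥ 4·ln10/(−ln 0.9035849) = 9.21034/0.101385 = 90.845; m = ⌈90.845⌉ = 91.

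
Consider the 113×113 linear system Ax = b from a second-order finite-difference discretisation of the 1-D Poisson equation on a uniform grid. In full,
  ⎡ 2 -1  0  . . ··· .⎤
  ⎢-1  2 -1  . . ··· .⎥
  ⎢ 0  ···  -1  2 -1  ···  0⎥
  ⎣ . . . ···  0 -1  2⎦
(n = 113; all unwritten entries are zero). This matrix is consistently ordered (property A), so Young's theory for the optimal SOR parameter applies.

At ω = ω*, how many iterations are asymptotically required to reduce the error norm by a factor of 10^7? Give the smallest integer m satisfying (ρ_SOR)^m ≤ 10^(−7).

With n=113, ρ(Jacobi) = cos(π/114) = 0.9996203.
√(1 − cos²(π/114)) = sin(π/114) ≈ 0.0275543.
So ω* = 2/1.0275543 = 1.9463692 (Young).
and ρ(B_{ω*}) = 1.9463692 − 1 = 0.9463692.
(0.9463692)^m ≤ 10^{−7}  ⇒  m·ln(0.9463692) ≤ −7·ln10  ⇒  m ≥ 292.405  ⇒  m = 293

m = 293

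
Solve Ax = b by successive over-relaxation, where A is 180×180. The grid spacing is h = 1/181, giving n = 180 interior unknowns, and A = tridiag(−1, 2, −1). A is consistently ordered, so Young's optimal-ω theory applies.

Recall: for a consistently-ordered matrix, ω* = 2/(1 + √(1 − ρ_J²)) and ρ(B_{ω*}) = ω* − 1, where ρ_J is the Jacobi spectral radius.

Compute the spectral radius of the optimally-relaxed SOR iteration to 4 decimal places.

ρ_SOR = 0.9659

ρ_J = max_k |cos(kπ/181)| = cos(π/181) = 0.9998
√(1 − cos²(π/181)) = sin(π/181) ≈ 0.01736.
ω* = 2/(1+0.01736) = 1.9659
ρ(B_{ω*}) = ω*−1 = 0.9659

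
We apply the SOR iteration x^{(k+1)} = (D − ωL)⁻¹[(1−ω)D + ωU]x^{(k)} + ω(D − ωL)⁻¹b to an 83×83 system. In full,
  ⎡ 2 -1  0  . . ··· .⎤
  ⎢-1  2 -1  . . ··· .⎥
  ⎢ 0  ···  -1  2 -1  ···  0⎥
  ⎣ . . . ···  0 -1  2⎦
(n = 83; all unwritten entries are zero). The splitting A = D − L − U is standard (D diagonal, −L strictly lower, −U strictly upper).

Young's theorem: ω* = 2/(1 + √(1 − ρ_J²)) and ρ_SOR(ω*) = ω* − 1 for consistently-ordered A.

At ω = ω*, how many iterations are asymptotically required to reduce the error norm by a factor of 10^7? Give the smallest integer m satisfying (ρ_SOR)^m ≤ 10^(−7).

m = 216

B_J for the 83×83 system has eigenvalues cos(kπ/84); ρ_J = cos(π/84) = 0.9993007.
√(1 − cos²(π/84)) = sin(π/84) ≈ 0.0373912.
ω* = 2/(1 + 0.0373912) = 2/1.0373912 = 1.9279130.
ρ_SOR = ω* − 1 = 1.9279130 − 1 = 0.9279130.
ρ_SOR^m ≤ 10^(−7) ⇔ m ≥ 7·ln10/(−ln 0.9279130) = 16.1181/0.0748173 = 215.433; m = ⌈215.433⌉ = 216.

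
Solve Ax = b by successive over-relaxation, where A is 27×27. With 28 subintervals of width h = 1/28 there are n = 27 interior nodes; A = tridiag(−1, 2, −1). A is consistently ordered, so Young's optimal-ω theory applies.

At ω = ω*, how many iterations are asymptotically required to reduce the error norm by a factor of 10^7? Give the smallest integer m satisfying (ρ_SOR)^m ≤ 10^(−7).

m = 72

spectrum of D⁻¹(L+U) = {cos(kπ/28) : 1≤k≤27}; ρ_J = cos(π/28) = 0.9937122.
√(1−ρ_J²) simplifies to sin(π/28) = 0.1119645.
So ω* = 2/1.1119645 = 1.7986186 (Young).
and ρ(B_{ω*}) = 1.7986186 − 1 = 0.7986186.
7·ln10 = 16.1181; −ln(0.7986186) = 0.224872; m = ⌈16.1181/0.224872⌉ = ⌈71.677⌉ = 72.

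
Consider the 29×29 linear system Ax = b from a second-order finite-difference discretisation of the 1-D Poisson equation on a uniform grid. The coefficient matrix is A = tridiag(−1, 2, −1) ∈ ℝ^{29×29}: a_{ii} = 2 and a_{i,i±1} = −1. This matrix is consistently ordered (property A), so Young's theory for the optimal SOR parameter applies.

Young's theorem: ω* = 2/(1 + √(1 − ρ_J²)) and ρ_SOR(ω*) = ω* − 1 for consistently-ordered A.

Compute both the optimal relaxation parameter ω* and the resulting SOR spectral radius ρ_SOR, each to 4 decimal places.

[ρ_J] n=29: ρ(B_J) = cos(π/(n+1)) = cos(π/30) = 0.9945.
root = sin(π/30) = 0.10453  (since 1−cos² = sin²).
So ω* = 2/1.10453 = 1.8107 (Young).
ρ_SOR = ω* − 1 ≈ 0.8107.

ω* = 1.8107, ρ_SOR = 0.8107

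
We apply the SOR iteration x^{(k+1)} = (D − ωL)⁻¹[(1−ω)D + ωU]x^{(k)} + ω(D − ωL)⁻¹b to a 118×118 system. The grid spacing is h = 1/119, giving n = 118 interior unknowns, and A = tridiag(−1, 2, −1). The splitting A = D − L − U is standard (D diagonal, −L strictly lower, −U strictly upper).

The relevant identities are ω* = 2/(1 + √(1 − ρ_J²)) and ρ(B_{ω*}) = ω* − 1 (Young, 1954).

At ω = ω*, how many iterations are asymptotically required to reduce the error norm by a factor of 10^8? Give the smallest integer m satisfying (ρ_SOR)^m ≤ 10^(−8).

m = 349

spectrum of D⁻¹(L+U) = {cos(kπ/119) : 1≤k≤118}; ρ_J = cos(π/119) = 0.9996515.
√(1 − cos²(π/119)) = sin(π/119) ≈ 0.0263969.
Young: ω* = 2/(1+√(1−ρ_J²)) = 2/(1+0.0263969) = 2/1.0263969 = 1.9485640.
Hence ρ(B_{ω*}) = 1.9485640 − 1 = 0.9485640.
For 8 digits: m = 8·ln10 / (−ln 0.9485640) = 18.4207/0.052806 = 348.837; round up → m = 349.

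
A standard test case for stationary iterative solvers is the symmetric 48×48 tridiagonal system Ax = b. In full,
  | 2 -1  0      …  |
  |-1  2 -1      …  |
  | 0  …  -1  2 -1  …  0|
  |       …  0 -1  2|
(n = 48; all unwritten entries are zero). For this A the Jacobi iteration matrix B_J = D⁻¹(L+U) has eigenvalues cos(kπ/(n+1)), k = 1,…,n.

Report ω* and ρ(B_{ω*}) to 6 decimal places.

ω* = 1.879575, ρ_SOR = 0.879575

n=48: λ(B_J) = 1 − λ(A)/2 = cos(kπ/49); k=1 gives ρ_J = 0.997945.
√(1−ρ_J²) simplifies to sin(π/49) = 0.0640702.
ω* = 2/(1 + 0.0640702) = 2/1.0640702 = 1.879575.
ρ_SOR = ω* − 1 = 1.879575 − 1 = 0.879575.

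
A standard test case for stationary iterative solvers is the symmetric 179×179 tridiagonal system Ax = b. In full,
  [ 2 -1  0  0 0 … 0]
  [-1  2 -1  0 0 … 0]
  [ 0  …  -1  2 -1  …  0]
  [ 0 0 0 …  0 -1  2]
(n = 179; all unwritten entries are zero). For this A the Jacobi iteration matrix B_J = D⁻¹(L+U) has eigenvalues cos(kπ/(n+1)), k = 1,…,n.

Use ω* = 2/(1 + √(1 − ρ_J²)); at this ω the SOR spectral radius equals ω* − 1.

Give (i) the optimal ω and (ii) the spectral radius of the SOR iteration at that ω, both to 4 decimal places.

ω* = 1.9657, ρ_SOR = 0.9657

With n=179, ρ(Jacobi) = cos(π/180) = 0.9998.
root = sin(π/180) = 0.01745  (since 1−cos² = sin²).
So ω* = 2/1.01745 = 1.9657 (Young).
Hence ρ(B_{ω*}) = 1.9657 − 1 = 0.9657.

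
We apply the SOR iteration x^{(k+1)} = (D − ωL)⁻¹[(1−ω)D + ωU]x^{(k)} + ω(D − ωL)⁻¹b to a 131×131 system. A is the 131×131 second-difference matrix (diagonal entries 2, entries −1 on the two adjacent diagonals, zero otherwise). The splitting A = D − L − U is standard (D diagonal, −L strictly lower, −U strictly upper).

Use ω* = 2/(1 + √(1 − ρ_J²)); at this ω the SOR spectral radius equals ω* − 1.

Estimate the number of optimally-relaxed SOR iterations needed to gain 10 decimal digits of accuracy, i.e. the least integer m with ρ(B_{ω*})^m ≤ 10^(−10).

m = 484

With n=131, ρ(Jacobi) = cos(π/132) = 0.9997168.
root = sin(π/132) = 0.0237977  (since 1−cos² = sin²).
Then 2/(1+√(1−ρ_J²)) = 2/(1+0.0237977); ω* = 2/1.0237977 = 1.9535109.
[ρ_SOR] ω* − 1 = 0.9535109.
10·ln10 = 23.0259; −ln(0.9535109) = 0.0476044; m = ⌈23.0259/0.0476044⌉ = ⌈483.693⌉ = 484.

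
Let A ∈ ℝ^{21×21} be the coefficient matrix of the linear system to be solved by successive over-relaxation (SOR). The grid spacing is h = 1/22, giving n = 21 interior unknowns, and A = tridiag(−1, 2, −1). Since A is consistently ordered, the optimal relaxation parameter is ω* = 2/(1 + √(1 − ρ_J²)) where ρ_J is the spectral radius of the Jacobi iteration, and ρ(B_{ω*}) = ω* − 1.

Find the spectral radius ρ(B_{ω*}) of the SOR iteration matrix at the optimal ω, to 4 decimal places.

ρ_SOR = 0.7508

B_J for the 21×21 system has eigenvalues cos(kπ/22); ρ_J = cos(π/22) = 0.9898.
1 − cos²(π/22) = sin²(π/22) ⇒ √(1−ρ_J²) = sin(π/22) = 0.14231.
So ω* = 2/1.14231 = 1.7508 (Young).
ρ_SOR = ω* − 1 = 1.7508 − 1 = 0.7508.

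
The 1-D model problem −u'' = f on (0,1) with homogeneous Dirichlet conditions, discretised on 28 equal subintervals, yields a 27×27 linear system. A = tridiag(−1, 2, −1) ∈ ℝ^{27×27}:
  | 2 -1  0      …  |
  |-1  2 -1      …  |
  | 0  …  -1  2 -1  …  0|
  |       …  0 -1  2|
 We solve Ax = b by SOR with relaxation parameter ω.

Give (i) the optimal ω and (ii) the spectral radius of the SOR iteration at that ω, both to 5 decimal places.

ω* = 1.79862, ρ_SOR = 0.79862

B_J for the 27×27 system has eigenvalues cos(kπ/28); ρ_J = cos(π/28) = 0.99371.
root = sin(π/28) = 0.111964  (since 1−cos² = sin²).
ω* = 2/(1+0.111964) = 1.79862
ρ_SOR = ω* − 1 = 1.79862 − 1 = 0.79862.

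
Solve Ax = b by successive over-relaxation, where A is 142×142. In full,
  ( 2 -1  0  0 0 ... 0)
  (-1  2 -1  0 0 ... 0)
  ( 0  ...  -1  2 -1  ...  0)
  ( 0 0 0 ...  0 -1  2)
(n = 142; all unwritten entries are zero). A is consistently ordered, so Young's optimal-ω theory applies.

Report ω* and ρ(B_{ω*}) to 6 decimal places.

ω* = 1.957010, ρ_SOR = 0.957010

spectrum of D⁻¹(L+U) = {cos(kπ/143) : 1≤k≤142}; ρ_J = cos(π/143) = 0.999759.
1 − cos²(π/143) = sin²(π/143) ⇒ √(1−ρ_J²) = sin(π/143) = 0.0219674.
ω* = 2/(1+0.0219674) = 1.957010
and ρ(B_{ω*}) = 1.957010 − 1 = 0.957010.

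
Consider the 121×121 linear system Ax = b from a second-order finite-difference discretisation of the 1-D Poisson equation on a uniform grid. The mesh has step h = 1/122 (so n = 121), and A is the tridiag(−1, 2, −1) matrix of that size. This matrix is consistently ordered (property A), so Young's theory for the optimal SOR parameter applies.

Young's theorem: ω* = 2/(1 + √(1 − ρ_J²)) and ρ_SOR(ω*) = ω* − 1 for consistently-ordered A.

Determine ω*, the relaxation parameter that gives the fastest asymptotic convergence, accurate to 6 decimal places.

ρ_J = max_k |cos(kπ/122)| = cos(π/122) = 0.999668
√(1−ρ_J²) simplifies to sin(π/122) = 0.0257479.
ω* = 2/(1+0.0257479) = 1.949797
ρ(B_{ω*}) = ω*−1 = 0.949797

ω* = 1.949797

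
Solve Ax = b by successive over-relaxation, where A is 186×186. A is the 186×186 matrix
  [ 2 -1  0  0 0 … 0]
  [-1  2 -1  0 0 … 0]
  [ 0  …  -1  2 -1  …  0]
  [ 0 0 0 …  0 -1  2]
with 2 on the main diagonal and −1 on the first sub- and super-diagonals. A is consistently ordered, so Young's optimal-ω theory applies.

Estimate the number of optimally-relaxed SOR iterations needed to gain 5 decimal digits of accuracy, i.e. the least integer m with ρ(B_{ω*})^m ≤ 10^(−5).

m = 343

With n=186, ρ(Jacobi) = cos(π/187) = 0.9998589.
√(1−ρ_J²) simplifies to sin(π/187) = 0.0167992.
ω* = 2 / (1 + 0.0167992) = 2 / 1.0167992 ≈ 1.9669567.
[ρ_SOR] ω* − 1 = 0.9669567.
(0.9669567)^m ≤ 10^{−5}  ⇒  m·ln(0.9669567) ≤ −5·ln10  ⇒  m ≥ 342.630  ⇒  m = 343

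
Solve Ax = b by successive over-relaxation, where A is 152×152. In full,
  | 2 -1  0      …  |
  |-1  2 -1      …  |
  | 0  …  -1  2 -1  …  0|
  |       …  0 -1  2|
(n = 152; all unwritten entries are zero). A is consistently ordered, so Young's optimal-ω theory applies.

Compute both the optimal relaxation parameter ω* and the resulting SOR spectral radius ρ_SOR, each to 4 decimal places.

ω* = 1.9598, ρ_SOR = 0.9598

[ρ_J] n=152: ρ(B_J) = cos(π/(n+1)) = cos(π/153) = 0.9998.
root = sin(π/153) = 0.02053  (since 1−cos² = sin²).
[ω*] 2 ÷ (1 + 0.02053) = 2 ÷ 1.02053 = 1.9598.
ρ_SOR = ω* − 1 = 1.9598 − 1 = 0.9598.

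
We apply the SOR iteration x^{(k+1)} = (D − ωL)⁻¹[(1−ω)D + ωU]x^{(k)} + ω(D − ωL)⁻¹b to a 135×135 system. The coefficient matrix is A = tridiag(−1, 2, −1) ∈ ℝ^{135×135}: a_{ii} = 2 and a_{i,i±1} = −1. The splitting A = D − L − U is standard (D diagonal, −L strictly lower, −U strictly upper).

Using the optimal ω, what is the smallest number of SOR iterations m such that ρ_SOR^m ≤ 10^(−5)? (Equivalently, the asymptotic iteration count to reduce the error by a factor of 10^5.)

B_J for the 135×135 system has eigenvalues cos(kπ/136); ρ_J = cos(π/136) = 0.9997332.
1 − cos²(π/136) = sin²(π/136) ⇒ √(1−ρ_J²) = sin(π/136) = 0.0230979.
So ω* = 2/1.0230979 = 1.9548471 (Young).
At ω = 1.9548471 every |λ(B_ω)| = ω−1, so ρ_SOR = 0.9548471.
(0.9548471)^m ≤ 10^{−5}  ⇒  m·ln(0.9548471) ≤ −5·ln10  ⇒  m ≥ 249.175  ⇒  m = 250

m = 250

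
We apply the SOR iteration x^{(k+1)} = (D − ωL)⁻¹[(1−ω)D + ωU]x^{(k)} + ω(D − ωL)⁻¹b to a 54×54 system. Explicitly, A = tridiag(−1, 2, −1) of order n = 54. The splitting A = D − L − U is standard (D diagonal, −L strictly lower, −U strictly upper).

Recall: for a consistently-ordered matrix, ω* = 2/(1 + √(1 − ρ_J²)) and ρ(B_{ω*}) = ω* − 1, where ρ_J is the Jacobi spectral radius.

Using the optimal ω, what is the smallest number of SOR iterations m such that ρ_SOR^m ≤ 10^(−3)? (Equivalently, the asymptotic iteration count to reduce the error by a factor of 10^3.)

m = 61

n=54: λ(B_J) = 1 − λ(A)/2 = cos(kπ/55); k=1 gives ρ_J = 0.9983691.
√(1−ρ_J²) simplifies to sin(π/55) = 0.0570888.
So ω* = 2/1.0570888 = 1.8919886 (Young).
Hence ρ(B_{ω*}) = 1.8919886 − 1 = 0.8919886.
3·ln10 = 6.90776; −ln(0.8919886) = 0.114302; m = ⌈6.90776/0.114302⌉ = ⌈60.434⌉ = 61.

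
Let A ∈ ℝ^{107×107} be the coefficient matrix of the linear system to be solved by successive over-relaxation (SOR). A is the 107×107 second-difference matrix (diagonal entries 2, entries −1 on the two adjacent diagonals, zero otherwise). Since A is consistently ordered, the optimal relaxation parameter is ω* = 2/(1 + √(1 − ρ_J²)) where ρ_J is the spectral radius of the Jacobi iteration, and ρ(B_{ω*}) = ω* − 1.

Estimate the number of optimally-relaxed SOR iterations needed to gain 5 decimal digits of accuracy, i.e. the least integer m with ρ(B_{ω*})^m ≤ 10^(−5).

[ρ_J] n=107: ρ(B_J) = cos(π/(n+1)) = cos(π/108) = 0.9995770.
√(1−ρ_J²) = |sin(π/108)| = 0.0290847
[ω*] 2 ÷ (1 + 0.0290847) = 2 ÷ 1.0290847 = 1.9434746.
ρ_SOR = ω* − 1 ≈ 0.9434746.
(0.9434746)^m ≤ 10^{−5}  ⇒  m·ln(0.9434746) ≤ −5·ln10  ⇒  m ≥ 197.864  ⇒  m = 198

m = 198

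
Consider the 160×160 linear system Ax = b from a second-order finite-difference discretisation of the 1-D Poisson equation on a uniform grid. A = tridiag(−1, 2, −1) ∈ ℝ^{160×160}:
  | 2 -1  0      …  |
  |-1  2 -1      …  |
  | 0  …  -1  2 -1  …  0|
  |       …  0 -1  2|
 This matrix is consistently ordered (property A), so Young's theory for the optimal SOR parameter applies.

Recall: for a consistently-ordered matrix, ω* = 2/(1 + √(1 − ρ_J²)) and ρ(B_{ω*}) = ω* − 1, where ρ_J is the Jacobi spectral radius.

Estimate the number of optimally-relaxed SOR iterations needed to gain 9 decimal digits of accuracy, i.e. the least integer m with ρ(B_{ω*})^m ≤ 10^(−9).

With n=160, ρ(Jacobi) = cos(π/161) = 0.9998096.
√(1−ρ_J²) simplifies to sin(π/161) = 0.0195118.
So ω* = 2/1.0195118 = 1.9617232 (Young).
and ρ(B_{ω*}) = 1.9617232 − 1 = 0.9617232.
9·ln10 = 20.7233; −ln(0.9617232) = 0.0390286; m = ⌈20.7233/0.0390286⌉ = ⌈530.977⌉ = 531.

m = 531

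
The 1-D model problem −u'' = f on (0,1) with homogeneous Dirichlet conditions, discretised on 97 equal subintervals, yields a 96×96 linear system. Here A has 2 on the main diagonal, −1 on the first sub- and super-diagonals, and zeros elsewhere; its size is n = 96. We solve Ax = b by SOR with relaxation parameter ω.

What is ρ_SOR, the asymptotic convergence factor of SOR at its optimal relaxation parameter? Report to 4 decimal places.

ρ_SOR = 0.9373

spectrum of D⁻¹(L+U) = {cos(kπ/97) : 1≤k≤96}; ρ_J = cos(π/97) = 0.9995.
√(1 − cos²(π/97)) = sin(π/97) ≈ 0.03238.
ω* = 2/(1+0.03238) = 1.9373
and ρ(B_{ω*}) = 1.9373 − 1 = 0.9373.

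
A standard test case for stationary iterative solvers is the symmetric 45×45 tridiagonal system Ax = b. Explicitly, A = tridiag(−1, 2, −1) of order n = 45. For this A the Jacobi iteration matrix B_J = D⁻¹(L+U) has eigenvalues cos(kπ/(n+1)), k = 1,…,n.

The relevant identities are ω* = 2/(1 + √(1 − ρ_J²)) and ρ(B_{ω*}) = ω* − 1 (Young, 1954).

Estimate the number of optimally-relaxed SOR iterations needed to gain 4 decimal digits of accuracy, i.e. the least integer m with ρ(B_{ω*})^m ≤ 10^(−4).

m = 68

With n=45, ρ(Jacobi) = cos(π/46) = 0.9976688.
√(1 − cos²(π/46)) = sin(π/46) ≈ 0.0682424.
ω* = 2 / (1 + 0.0682424) = 2 / 1.0682424 ≈ 1.8722342.
Hence ρ(B_{ω*}) = 1.8722342 − 1 = 0.8722342.
ρ_SOR^m ≤ 10^(−4) ⇔ m ≥ 4·ln10/(−ln 0.8722342) = 9.21034/0.136697 = 67.378; m = ⌈67.378⌉ = 68.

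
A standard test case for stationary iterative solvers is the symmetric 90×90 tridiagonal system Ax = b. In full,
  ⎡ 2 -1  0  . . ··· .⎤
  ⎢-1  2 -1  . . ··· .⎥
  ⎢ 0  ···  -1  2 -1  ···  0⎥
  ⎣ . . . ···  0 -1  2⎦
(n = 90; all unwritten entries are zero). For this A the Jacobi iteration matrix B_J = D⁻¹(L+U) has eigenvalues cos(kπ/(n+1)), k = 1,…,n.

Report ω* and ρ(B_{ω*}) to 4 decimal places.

ω* = 1.9333, ρ_SOR = 0.9333

B_J for the 90×90 system has eigenvalues cos(kπ/91); ρ_J = cos(π/91) = 0.9994.
√(1 − cos²(π/91)) = sin(π/91) ≈ 0.03452.
ω* = 2/(1 + 0.03452) = 2/1.03452 = 1.9333.
At ω = 1.9333 every |λ(B_ω)| = ω−1, so ρ_SOR = 0.9333.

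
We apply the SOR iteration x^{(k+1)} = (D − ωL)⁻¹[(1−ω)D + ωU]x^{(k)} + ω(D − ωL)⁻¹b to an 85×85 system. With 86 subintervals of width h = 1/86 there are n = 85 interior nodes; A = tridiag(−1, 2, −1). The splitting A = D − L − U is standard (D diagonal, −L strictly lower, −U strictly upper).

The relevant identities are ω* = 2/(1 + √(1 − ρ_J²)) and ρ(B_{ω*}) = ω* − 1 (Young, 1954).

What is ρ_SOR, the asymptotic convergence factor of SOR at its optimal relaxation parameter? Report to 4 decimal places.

With n=85, ρ(Jacobi) = cos(π/86) = 0.9993.
1 − cos²(π/86) = sin²(π/86) ⇒ √(1−ρ_J²) = sin(π/86) = 0.03652.
ω* = 2 / (1 + 0.03652) = 2 / 1.03652 ≈ 1.9295.
ρ(B_{ω*}) = ω*−1 = 0.9295

ρ_SOR = 0.9295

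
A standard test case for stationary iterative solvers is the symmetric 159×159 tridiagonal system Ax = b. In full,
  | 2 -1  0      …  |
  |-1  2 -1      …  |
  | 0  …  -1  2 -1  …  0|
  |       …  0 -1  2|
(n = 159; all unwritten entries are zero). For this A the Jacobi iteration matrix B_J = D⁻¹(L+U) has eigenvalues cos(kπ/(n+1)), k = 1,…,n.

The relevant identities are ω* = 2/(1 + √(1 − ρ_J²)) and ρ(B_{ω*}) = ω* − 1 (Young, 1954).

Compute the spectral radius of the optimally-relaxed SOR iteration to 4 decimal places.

ρ_SOR = 0.9615

½·tridiag(1,0,1) at n=159: λ_k = cos(kπ/160); max |λ| at k=1 ⇒ ρ_J = cos(π/160) ≈ 0.9998.
1 − cos²(π/160) = sin²(π/160) ⇒ √(1−ρ_J²) = sin(π/160) = 0.01963.
So ω* = 2/1.01963 = 1.9615 (Young).
At ω = 1.9615 every |λ(B_ω)| = ω−1, so ρ_SOR = 0.9615.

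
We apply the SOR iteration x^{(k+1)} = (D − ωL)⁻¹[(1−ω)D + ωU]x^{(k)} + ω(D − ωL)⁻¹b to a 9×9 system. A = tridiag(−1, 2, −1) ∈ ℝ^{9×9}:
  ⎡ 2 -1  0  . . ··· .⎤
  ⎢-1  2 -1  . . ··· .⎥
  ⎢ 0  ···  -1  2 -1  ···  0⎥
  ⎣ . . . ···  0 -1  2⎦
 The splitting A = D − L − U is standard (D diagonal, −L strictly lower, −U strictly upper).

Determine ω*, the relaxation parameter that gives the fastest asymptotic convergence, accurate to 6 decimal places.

½·tridiag(1,0,1) at n=9: λ_k = cos(kπ/10); max |λ| at k=1 ⇒ ρ_J = cos(π/10) ≈ 0.951057.
1 − cos²(π/10) = sin²(π/10) ⇒ √(1−ρ_J²) = sin(π/10) = 0.3090170.
Then 2/(1+√(1−ρ_J²)) = 2/(1+0.3090170); ω* = 2/1.3090170 = 1.527864.
Hence ρ(B_{ω*}) = 1.527864 − 1 = 0.527864.

ω* = 1.527864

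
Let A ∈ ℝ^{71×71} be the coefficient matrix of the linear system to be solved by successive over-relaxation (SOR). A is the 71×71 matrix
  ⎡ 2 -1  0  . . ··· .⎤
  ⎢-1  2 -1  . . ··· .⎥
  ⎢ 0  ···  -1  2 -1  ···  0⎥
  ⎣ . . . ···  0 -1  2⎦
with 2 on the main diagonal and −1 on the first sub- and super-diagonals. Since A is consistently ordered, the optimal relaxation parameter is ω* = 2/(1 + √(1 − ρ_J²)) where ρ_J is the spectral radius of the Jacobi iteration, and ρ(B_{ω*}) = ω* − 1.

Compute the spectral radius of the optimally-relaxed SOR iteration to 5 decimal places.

ρ_SOR = 0.91641

ρ_J = max_k |cos(kπ/72)| = cos(π/72) = 0.99905
1 − cos²(π/72) = sin²(π/72) ⇒ √(1−ρ_J²) = sin(π/72) = 0.043619.
So ω* = 2/1.043619 = 1.91641 (Young).
ρ_SOR = ω* − 1 ≈ 0.91641.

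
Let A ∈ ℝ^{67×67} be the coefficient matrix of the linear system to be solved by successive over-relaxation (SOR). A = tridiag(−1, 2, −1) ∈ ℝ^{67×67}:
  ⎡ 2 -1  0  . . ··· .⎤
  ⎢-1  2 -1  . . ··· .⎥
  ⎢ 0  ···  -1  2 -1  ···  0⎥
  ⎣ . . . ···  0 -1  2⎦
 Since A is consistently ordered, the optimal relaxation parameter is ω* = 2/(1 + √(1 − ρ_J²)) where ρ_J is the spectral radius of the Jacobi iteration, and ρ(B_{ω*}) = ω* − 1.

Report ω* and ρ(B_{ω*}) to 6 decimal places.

spectrum of D⁻¹(L+U) = {cos(kπ/68) : 1≤k≤67}; ρ_J = cos(π/68) = 0.998933.
√(1−ρ_J²) = |sin(π/68)| = 0.0461835
ω* = 2/(1+0.0461835) = 1.911711
ρ_SOR = ω* − 1 ≈ 0.911711.

ω* = 1.911711, ρ_SOR = 0.911711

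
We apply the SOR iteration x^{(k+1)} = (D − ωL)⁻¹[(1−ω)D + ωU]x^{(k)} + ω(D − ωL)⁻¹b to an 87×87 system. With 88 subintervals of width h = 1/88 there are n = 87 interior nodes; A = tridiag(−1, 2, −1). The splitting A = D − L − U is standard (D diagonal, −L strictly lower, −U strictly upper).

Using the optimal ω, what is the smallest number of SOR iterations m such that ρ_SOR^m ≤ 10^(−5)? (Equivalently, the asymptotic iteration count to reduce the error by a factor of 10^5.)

n=87: λ(B_J) = 1 − λ(A)/2 = cos(kπ/88); k=1 gives ρ_J = 0.9993628.
1 − cos²(π/88) = sin²(π/88) ⇒ √(1−ρ_J²) = sin(π/88) = 0.0356923.
ω* = 2 / (1 + 0.0356923) = 2 / 1.0356923 ≈ 1.9310755.
and ρ(B_{ω*}) = 1.9310755 − 1 = 0.9310755.
m ≥ 5·ln10 / (−ln 0.9310755) = 161.211; smallest integer m = 162.

m = 162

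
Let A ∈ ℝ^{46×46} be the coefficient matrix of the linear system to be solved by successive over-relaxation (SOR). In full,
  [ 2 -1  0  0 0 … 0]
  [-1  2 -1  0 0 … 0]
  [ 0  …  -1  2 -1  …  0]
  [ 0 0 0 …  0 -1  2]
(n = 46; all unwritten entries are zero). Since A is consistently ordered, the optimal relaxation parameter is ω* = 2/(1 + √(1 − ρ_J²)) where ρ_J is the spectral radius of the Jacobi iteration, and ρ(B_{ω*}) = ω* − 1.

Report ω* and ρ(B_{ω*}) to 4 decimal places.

ω* = 1.8748, ρ_SOR = 0.8748

n=46: λ(B_J) = 1 − λ(A)/2 = cos(kπ/47); k=1 gives ρ_J = 0.9978.
√(1−ρ_J²) simplifies to sin(π/47) = 0.06679.
ω* = 2/(1+0.06679) = 1.8748
ρ(B_{ω*}) = ω*−1 = 0.8748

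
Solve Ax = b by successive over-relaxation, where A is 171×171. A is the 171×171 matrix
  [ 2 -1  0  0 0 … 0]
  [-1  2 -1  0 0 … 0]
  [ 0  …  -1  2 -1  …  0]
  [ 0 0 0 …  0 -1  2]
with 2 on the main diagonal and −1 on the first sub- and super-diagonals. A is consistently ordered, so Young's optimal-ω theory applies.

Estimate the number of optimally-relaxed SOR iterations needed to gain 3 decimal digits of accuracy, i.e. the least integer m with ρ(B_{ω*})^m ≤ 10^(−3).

spectrum of D⁻¹(L+U) = {cos(kπ/172) : 1≤k≤171}; ρ_J = cos(π/172) = 0.9998332.
√(1−ρ_J²) simplifies to sin(π/172) = 0.0182641.
[ω*] 2 ÷ (1 + 0.0182641) = 2 ÷ 1.0182641 = 1.9641270.
Hence ρ(B_{ω*}) = 1.9641270 − 1 = 0.9641270.
For 3 digits: m = 3·ln10 / (−ln 0.9641270) = 6.90776/0.0365323 = 189.086; round up → m = 190.

m = 190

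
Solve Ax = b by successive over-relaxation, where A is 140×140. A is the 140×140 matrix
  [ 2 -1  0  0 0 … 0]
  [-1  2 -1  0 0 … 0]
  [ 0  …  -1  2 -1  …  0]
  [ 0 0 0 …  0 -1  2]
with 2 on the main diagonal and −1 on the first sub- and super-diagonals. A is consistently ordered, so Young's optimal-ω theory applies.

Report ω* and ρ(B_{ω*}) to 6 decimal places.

n=140: λ(B_J) = 1 − λ(A)/2 = cos(kπ/141); k=1 gives ρ_J = 0.999752.
root = sin(π/141) = 0.0222790  (since 1−cos² = sin²).
ω* = 2/(1+0.0222790) = 1.956413
ρ_SOR = ω* − 1 ≈ 0.956413.

ω* = 1.956413, ρ_SOR = 0.956413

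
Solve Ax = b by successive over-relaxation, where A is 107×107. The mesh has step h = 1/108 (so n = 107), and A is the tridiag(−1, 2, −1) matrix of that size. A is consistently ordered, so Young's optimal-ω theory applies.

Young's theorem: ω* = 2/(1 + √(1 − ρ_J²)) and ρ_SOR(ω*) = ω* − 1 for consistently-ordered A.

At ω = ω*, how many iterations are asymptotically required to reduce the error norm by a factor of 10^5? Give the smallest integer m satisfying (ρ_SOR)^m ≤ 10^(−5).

½·tridiag(1,0,1) at n=107: λ_k = cos(kπ/108); max |λ| at k=1 ⇒ ρ_J = cos(π/108) ≈ 0.9995770.
√(1−ρ_J²) = |sin(π/108)| = 0.0290847
ω* = 2 / (1 + 0.0290847) = 2 / 1.0290847 ≈ 1.9434746.
ρ(B_{ω*}) = ω*−1 = 0.9434746
Need (0.9434746)^m ≤ 10^(−5): m ≥ 5·ln10/|ln 0.9434746| = 11.5129/0.0581858 = 197.864 ⇒ m = 198.

m = 198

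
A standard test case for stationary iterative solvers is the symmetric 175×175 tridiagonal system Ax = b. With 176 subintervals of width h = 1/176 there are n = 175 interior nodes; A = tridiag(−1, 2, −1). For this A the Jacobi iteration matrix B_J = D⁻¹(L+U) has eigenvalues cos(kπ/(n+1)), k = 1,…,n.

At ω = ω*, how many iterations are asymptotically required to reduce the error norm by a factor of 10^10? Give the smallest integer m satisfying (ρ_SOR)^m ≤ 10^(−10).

With n=175, ρ(Jacobi) = cos(π/176) = 0.9998407.
√(1 − cos²(π/176)) = sin(π/176) ≈ 0.0178490.
ω* = 2/(1 + 0.0178490) = 2/1.0178490 = 1.9649280.
and ρ(B_{ω*}) = 1.9649280 − 1 = 0.9649280.
m ≥ 10·ln10 / (−ln 0.9649280) = 644.951; smallest integer m = 645.

m = 645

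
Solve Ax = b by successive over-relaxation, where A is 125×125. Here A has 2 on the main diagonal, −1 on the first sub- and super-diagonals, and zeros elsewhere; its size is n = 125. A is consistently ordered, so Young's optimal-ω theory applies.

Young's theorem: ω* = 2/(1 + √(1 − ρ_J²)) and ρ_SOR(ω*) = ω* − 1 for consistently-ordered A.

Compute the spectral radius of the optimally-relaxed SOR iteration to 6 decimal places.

ρ_SOR = 0.951351

B_J for the 125×125 system has eigenvalues cos(kπ/126); ρ_J = cos(π/126) = 0.999689.
√(1 − cos²(π/126)) = sin(π/126) ≈ 0.0249307.
[ω*] 2 ÷ (1 + 0.0249307) = 2 ÷ 1.0249307 = 1.951351.
ρ_SOR = ω* − 1 ≈ 0.951351.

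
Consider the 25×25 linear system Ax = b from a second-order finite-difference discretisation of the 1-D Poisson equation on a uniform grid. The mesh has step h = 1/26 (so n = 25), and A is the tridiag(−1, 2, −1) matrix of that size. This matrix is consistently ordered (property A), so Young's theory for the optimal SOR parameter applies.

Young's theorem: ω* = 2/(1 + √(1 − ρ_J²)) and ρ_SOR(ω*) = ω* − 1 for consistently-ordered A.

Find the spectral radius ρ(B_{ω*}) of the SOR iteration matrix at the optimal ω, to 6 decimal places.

½·tridiag(1,0,1) at n=25: λ_k = cos(kπ/26); max |λ| at k=1 ⇒ ρ_J = cos(π/26) ≈ 0.992709.
root = sin(π/26) = 0.1205367  (since 1−cos² = sin²).
Young: ω* = 2/(1+√(1−ρ_J²)) = 2/(1+0.1205367) = 2/1.1205367 = 1.784859.
At ω = 1.784859 every |λ(B_ω)| = ω−1, so ρ_SOR = 0.784859.

ρ_SOR = 0.784859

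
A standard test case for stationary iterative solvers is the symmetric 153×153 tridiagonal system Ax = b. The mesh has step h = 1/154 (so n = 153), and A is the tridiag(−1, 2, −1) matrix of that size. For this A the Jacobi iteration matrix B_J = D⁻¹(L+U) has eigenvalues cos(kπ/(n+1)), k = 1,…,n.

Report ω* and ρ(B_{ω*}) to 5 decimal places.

B_J for the 153×153 system has eigenvalues cos(kπ/154); ρ_J = cos(π/154) = 0.99979.
√(1−ρ_J²) = |sin(π/154)| = 0.020399
So ω* = 2/1.020399 = 1.96002 (Young).
and ρ(B_{ω*}) = 1.96002 − 1 = 0.96002.

ω* = 1.96002, ρ_SOR = 0.96002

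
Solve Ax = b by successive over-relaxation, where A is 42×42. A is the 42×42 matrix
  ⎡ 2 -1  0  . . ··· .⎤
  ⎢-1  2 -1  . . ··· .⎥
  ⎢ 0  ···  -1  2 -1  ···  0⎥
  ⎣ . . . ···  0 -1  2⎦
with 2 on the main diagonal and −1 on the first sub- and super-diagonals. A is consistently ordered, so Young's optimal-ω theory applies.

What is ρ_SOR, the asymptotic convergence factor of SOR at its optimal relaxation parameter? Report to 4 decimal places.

ρ_SOR = 0.8639

[ρ_J] n=42: ρ(B_J) = cos(π/(n+1)) = cos(π/43) = 0.9973.
√(1 − cos²(π/43)) = sin(π/43) ≈ 0.07300.
ω* = 2/(1 + 0.07300) = 2/1.07300 = 1.8639.
Hence ρ(B_{ω*}) = 1.8639 − 1 = 0.8639.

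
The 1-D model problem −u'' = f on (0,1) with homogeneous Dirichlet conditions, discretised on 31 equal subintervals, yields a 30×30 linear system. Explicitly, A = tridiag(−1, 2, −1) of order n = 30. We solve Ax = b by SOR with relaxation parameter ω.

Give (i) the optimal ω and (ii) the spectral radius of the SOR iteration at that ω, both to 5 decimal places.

ω* = 1.81625, ρ_SOR = 0.81625

spectrum of D⁻¹(L+U) = {cos(kπ/31) : 1≤k≤30}; ρ_J = cos(π/31) = 0.99487.
1 − cos²(π/31) = sin²(π/31) ⇒ √(1−ρ_J²) = sin(π/31) = 0.101168.
Young: ω* = 2/(1+√(1−ρ_J²)) = 2/(1+0.101168) = 2/1.101168 = 1.81625.
[ρ_SOR] ω* − 1 = 0.81625.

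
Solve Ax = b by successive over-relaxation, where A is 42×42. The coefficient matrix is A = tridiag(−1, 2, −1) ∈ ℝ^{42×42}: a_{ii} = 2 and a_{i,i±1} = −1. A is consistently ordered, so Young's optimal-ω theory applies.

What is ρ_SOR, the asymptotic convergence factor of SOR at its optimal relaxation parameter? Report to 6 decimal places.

B_J for the 42×42 system has eigenvalues cos(kπ/43); ρ_J = cos(π/43) = 0.997332.
√(1−ρ_J²) simplifies to sin(π/43) = 0.0729953.
Young: ω* = 2/(1+√(1−ρ_J²)) = 2/(1+0.0729953) = 2/1.0729953 = 1.863941.
Hence ρ(B_{ω*}) = 1.863941 − 1 = 0.863941.

ρ_SOR = 0.863941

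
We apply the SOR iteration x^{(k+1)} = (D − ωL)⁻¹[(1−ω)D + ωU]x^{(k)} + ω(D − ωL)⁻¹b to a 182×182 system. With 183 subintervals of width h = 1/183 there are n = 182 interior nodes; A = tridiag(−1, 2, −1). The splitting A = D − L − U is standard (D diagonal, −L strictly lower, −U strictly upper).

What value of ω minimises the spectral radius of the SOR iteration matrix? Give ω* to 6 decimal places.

ω* = 1.966247

B_J for the 182×182 system has eigenvalues cos(kπ/183); ρ_J = cos(π/183) = 0.999853.
√(1 − cos²(π/183)) = sin(π/183) ≈ 0.0171663.
[ω*] 2 ÷ (1 + 0.0171663) = 2 ÷ 1.0171663 = 1.966247.
ρ(B_{ω*}) = ω*−1 = 0.966247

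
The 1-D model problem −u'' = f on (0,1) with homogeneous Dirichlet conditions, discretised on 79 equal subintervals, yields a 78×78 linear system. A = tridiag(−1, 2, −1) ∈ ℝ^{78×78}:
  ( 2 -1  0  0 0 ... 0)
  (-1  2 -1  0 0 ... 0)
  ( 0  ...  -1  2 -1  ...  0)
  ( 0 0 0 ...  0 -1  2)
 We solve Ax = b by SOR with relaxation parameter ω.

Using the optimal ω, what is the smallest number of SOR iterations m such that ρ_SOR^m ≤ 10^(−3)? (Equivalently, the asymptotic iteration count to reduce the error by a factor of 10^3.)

B_J for the 78×78 system has eigenvalues cos(kπ/79); ρ_J = cos(π/79) = 0.9992094.
1 − cos²(π/79) = sin²(π/79) ⇒ √(1−ρ_J²) = sin(π/79) = 0.0397565.
ω* = 2/(1 + 0.0397565) = 2/1.0397565 = 1.9235273.
[ρ_SOR] ω* − 1 = 0.9235273.
(0.9235273)^m ≤ 10^{−3}  ⇒  m·ln(0.9235273) ≤ −3·ln10  ⇒  m ≥ 86.830  ⇒  m = 87

m = 87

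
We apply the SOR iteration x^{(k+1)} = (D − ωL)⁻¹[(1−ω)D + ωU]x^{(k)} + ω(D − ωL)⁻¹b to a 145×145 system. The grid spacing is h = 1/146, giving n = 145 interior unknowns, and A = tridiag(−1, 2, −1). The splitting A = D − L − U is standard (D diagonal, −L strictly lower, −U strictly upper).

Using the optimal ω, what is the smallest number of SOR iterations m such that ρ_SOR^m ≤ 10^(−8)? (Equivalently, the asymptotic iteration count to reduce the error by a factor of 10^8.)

n=145: λ(B_J) = 1 − λ(A)/2 = cos(kπ/146); k=1 gives ρ_J = 0.9997685.
root = sin(π/146) = 0.0215161  (since 1−cos² = sin²).
ω* = 2/(1+0.0215161) = 1.9578742
ρ_SOR = ω* − 1 ≈ 0.9578742.
m ≥ 8·ln10 / (−ln 0.9578742) = 428.002; smallest integer m = 429.

m = 429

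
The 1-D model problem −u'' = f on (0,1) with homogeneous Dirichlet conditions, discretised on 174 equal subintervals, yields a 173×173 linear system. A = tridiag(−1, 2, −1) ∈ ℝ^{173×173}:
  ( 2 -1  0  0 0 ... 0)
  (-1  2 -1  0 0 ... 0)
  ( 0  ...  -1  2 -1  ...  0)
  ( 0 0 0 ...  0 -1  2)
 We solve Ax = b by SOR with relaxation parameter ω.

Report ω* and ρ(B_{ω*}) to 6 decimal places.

ρ_J = max_k |cos(kπ/174)| = cos(π/174) = 0.999837
√(1 − cos²(π/174)) = sin(π/174) ≈ 0.0180541.
ω* = 2 / (1 + 0.0180541) = 2 / 1.0180541 ≈ 1.964532.
ρ(B_{ω*}) = ω*−1 = 0.964532

ω* = 1.964532, ρ_SOR = 0.964532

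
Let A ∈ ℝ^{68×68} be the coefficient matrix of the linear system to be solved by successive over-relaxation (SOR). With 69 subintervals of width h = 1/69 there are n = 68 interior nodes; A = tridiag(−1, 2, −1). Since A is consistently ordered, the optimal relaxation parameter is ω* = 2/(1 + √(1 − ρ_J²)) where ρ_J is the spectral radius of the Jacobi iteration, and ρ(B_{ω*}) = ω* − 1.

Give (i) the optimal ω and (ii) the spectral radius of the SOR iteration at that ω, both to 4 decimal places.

ω* = 1.9129, ρ_SOR = 0.9129

[ρ_J] n=68: ρ(B_J) = cos(π/(n+1)) = cos(π/69) = 0.9990.
root = sin(π/69) = 0.04551  (since 1−cos² = sin²).
ω* = 2/(1 + 0.04551) = 2/1.04551 = 1.9129.
[ρ_SOR] ω* − 1 = 0.9129.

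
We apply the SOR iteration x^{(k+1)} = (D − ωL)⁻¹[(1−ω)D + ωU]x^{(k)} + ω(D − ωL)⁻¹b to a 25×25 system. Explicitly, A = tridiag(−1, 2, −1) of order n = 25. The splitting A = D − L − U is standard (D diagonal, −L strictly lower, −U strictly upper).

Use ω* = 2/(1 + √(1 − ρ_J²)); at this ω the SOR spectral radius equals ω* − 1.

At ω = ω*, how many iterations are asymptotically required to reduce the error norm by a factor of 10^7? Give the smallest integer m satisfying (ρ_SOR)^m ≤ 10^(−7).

m = 67

½·tridiag(1,0,1) at n=25: λ_k = cos(kπ/26); max |λ| at k=1 ⇒ ρ_J = cos(π/26) ≈ 0.9927089.
√(1−ρ_J²) = |sin(π/26)| = 0.1205367
Young: ω* = 2/(1+√(1−ρ_J²)) = 2/(1+0.1205367) = 2/1.1205367 = 1.7848590.
ρ(B_{ω*}) = ω*−1 = 0.7848590
7·ln10 = 16.1181; −ln(0.7848590) = 0.242251; m = ⌈16.1181/0.242251⌉ = ⌈66.535⌉ = 67.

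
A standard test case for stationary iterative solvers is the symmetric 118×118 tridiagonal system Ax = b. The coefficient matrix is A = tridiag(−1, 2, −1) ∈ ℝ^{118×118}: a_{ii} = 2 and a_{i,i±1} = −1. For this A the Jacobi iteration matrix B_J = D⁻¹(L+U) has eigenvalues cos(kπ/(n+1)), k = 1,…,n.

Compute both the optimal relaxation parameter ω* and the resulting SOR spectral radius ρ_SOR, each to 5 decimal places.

ω* = 1.94856, ρ_SOR = 0.94856

n=118: λ(B_J) = 1 − λ(A)/2 = cos(kπ/119); k=1 gives ρ_J = 0.99965.
1 − cos²(π/119) = sin²(π/119) ⇒ √(1−ρ_J²) = sin(π/119) = 0.026397.
Then 2/(1+√(1−ρ_J²)) = 2/(1+0.026397); ω* = 2/1.026397 = 1.94856.
ρ_SOR = ω* − 1 = 1.94856 − 1 = 0.94856.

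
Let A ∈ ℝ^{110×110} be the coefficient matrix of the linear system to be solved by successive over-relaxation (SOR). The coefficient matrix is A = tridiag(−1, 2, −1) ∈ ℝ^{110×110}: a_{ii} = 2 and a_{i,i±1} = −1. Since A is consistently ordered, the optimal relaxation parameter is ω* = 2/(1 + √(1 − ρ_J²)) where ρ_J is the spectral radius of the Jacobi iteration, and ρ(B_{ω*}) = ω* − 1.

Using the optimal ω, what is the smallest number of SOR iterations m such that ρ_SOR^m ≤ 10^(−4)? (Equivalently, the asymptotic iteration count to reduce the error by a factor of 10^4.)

½·tridiag(1,0,1) at n=110: λ_k = cos(kπ/111); max |λ| at k=1 ⇒ ρ_J = cos(π/111) ≈ 0.9995995.
√(1−ρ_J²) simplifies to sin(π/111) = 0.0282989.
ω* = 2/(1 + 0.0282989) = 2/1.0282989 = 1.9449598.
At ω = 1.9449598 every |λ(B_ω)| = ω−1, so ρ_SOR = 0.9449598.
m ≥ 4·ln10 / (−ln 0.9449598) = 162.690; smallest integer m = 163.

m = 163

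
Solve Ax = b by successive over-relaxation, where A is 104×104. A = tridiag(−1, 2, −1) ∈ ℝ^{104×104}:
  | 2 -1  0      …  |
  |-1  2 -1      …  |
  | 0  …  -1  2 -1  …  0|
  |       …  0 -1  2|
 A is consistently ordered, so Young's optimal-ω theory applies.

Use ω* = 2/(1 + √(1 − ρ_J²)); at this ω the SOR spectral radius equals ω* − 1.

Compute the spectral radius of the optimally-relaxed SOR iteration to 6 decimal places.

ρ_SOR = 0.941907

ρ_J = max_k |cos(kπ/105)| = cos(π/105) = 0.999552
√(1−ρ_J²) = |sin(π/105)| = 0.0299155
ω* = 2 / (1 + 0.0299155) = 2 / 1.0299155 ≈ 1.941907.
[ρ_SOR] ω* − 1 = 0.941907.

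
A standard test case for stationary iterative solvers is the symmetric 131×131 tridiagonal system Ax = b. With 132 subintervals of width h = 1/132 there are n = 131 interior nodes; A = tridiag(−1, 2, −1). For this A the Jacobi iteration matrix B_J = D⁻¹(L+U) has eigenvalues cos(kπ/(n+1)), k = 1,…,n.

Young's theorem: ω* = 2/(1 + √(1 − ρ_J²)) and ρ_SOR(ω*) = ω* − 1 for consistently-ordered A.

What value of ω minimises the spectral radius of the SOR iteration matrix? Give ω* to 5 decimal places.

ω* = 1.95351

With n=131, ρ(Jacobi) = cos(π/132) = 0.99972.
root = sin(π/132) = 0.023798  (since 1−cos² = sin²).
Then 2/(1+√(1−ρ_J²)) = 2/(1+0.023798); ω* = 2/1.023798 = 1.95351.
ρ_SOR = ω* − 1 ≈ 0.95351.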